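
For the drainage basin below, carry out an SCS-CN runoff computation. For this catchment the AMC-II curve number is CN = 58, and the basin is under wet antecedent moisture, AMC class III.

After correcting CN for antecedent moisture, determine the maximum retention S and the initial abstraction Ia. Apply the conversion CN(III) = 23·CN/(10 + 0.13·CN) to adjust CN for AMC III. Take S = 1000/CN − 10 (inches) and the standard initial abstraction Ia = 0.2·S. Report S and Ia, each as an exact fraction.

Adjust CN=58 to AMC III: 23·58/(10 + 0.13·58) → 1334 ÷ (877/50) = 66700/877 ≈ 76.055
S = 1000/(66700/877) − 10 = 2100/667 in ≈ 3.148 in
Ia = 0.2·(2100/667) = 420/667 in ≈ 0.630 in

S = 2100/667 in ≈ 3.148 in; Ia = 420/667 in ≈ 0.630 in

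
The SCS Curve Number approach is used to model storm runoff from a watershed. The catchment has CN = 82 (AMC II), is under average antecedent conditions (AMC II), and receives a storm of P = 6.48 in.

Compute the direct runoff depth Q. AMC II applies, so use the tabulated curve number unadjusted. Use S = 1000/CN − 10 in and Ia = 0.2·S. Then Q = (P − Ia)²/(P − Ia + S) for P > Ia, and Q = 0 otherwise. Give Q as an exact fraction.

Q = 2130048/480725 in ≈ 4.431 in

AMC II — tabulated CN = 82 applies directly.
Max retention: S = 1000/82 − 10 = 90/41 in (≈ 2.195 in)
Initial abstraction Ia = S/5 = (90/41)/5 = 18/41 ≈ 0.439 in
P − Ia = 6.480 − 0.439 = 6192/1025 ≈ 6.041 in (> 0, runoff occurs)
Q = (6192/1025)²/((6192/1025) + 90/41) = (38340864/1050625)/(8442/1025) = 2130048/480725 in ≈ 4.431 in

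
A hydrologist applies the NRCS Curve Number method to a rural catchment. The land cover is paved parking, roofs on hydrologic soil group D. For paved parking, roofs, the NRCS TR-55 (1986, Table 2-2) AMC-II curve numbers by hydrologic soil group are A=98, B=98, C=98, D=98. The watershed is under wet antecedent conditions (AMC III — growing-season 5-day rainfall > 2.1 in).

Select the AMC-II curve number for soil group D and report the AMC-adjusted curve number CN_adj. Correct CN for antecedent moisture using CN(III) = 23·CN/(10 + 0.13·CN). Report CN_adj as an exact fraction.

NRCS table: paved parking, roofs, soil group D → CN(II) = 98
Wet (AMC III): CN(III) = 23·98/(10 + 0.13·98) = 2254/(1137/50) = 112700/1137 ≈ 99.120

CN_adj = 112700/1137 ≈ 99.120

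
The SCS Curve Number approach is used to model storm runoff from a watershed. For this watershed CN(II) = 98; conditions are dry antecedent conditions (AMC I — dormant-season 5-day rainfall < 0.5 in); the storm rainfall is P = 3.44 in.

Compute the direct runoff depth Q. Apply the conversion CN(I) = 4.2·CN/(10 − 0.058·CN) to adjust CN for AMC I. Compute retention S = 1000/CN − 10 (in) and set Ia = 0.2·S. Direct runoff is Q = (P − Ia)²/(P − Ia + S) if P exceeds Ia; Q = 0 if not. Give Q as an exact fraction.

CN(I) from CN(II)=98: (4.2·98)/(10 − 0.058·98) = 102900/1079 ≈ 95.366
Max retention: S = 1000/(102900/1079) − 10 = 500/1029 in (≈ 0.486 in)
Initial abstraction Ia = S/5 = (500/1029)/5 = 100/1029 ≈ 0.097 in
P − Ia = 3.440 − 0.097 = 85994/25725 ≈ 3.343 in (> 0, runoff occurs)
Runoff Q = (P−Ia)²/(P−Ia+S) = (3.343)²/(3.343+0.486) = 3697484018/1266879075 ≈ 2.919 in

Q = 3697484018/1266879075 in ≈ 2.919 in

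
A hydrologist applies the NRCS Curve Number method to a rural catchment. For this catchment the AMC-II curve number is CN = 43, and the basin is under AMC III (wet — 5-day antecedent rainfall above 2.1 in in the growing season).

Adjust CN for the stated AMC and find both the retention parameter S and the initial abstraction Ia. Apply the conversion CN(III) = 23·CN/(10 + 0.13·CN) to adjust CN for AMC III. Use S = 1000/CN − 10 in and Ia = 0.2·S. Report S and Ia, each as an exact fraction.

Wet (AMC III): CN(III) = 23·43/(10 + 0.13·43) = 989/(1559/100) = 98900/1559 ≈ 63.438
Max retention: S = 1000/(98900/1559) − 10 = 5700/989 in (≈ 5.763 in)
Initial abstraction Ia = S/5 = (5700/989)/5 = 1140/989 ≈ 1.153 in

S = 5700/989 in ≈ 5.763 in; Ia = 1140/989 in ≈ 1.153 in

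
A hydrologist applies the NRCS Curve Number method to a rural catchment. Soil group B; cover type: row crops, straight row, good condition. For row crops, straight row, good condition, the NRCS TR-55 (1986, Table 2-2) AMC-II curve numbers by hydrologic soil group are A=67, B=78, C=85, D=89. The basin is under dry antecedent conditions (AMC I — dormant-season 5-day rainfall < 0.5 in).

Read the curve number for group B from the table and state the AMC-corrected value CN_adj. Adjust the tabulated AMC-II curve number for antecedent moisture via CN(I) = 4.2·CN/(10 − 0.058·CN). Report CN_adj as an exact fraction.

NRCS table: row crops, straight row, good condition, soil group B → CN(II) = 78
Dry (AMC I): CN(I) = 4.2·78/(10 − 0.058·78) = (1638/5)/(1369/250) = 81900/1369 ≈ 59.825

CN_adj = 81900/1369 ≈ 59.825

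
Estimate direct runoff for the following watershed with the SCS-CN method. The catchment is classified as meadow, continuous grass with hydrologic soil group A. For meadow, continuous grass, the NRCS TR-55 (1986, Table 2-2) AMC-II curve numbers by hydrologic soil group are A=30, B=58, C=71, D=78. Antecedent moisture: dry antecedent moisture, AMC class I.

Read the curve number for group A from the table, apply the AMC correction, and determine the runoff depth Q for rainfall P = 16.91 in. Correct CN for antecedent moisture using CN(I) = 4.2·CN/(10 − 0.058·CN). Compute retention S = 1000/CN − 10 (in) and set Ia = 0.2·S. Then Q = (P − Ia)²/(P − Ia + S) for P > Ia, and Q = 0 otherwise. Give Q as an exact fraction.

Q = 27237961/49697100 in ≈ 0.548 in

NRCS table: meadow, continuous grass, soil group A → CN(II) = 30
Dry (AMC I): CN(I) = 4.2·30/(10 − 0.058·30) = 126/(413/50) = 900/59 ≈ 15.254
Max retention: S = 1000/(900/59) − 10 = 500/9 in (≈ 55.556 in)
Ia = 0.2·(500/9) = 100/9 in ≈ 11.111 in
Excess rainfall: 16.910 − 11.111 = 5.799 in; P > Ia so Q > 0
Runoff Q = (P−Ia)²/(P−Ia+S) = (5.799)²/(5.799+55.556) = 27237961/49697100 ≈ 0.548 in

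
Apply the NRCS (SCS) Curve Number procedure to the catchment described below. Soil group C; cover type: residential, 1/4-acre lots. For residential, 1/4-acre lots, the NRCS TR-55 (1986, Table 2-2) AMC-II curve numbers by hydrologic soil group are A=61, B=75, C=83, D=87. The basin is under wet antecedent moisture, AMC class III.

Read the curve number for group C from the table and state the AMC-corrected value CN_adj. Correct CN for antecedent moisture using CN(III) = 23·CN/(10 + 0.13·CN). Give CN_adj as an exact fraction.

CN_adj = 190900/2079 ≈ 91.823

NRCS table: residential, 1/4-acre lots, soil group C → CN(II) = 83
CN(III) from CN(II)=83: (23·83)/(10 + 0.13·83) = 190900/2079 ≈ 91.823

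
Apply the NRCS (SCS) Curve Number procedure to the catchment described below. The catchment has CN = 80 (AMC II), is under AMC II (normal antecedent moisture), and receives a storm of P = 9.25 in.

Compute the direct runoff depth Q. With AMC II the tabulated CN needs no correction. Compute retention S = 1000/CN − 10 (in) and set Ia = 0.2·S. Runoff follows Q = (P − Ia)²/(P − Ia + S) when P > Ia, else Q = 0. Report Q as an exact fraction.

Q = 245/36 in ≈ 6.806 in

CN(II) = 80; AMC II needs no correction.
Retention S: 1000/CN − 10 with CN=80.000 → S = 5/2 ≈ 2.500 in
Ia = 0.2S: 0.2·2.500 = 0.500 in (exactly 1/2)
Since P=9.250 > Ia=0.500: effective rainfall P−Ia = 35/4 in
Q: (35/4)² ÷ (45/4) = 245/36 in (≈ 6.806 in)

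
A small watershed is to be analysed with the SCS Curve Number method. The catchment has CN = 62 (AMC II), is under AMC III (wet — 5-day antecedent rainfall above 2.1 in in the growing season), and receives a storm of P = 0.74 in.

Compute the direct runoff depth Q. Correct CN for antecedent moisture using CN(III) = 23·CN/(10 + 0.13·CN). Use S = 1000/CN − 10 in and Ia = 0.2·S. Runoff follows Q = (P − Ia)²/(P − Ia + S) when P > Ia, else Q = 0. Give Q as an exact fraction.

CN(III) from CN(II)=62: (23·62)/(10 + 0.13·62) = 71300/903 ≈ 78.959
Retention S: 1000/CN − 10 with CN=78.959 → S = 1900/713 ≈ 2.665 in
Ia = 0.2·(1900/713) = 380/713 in ≈ 0.533 in
Since P=0.740 > Ia=0.533: effective rainfall P−Ia = 7381/35650 in
Runoff Q = (P−Ia)²/(P−Ia+S) = (0.207)²/(0.207+2.665) = 54479161/3649882650 ≈ 0.015 in

Q = 54479161/3649882650 in ≈ 0.015 in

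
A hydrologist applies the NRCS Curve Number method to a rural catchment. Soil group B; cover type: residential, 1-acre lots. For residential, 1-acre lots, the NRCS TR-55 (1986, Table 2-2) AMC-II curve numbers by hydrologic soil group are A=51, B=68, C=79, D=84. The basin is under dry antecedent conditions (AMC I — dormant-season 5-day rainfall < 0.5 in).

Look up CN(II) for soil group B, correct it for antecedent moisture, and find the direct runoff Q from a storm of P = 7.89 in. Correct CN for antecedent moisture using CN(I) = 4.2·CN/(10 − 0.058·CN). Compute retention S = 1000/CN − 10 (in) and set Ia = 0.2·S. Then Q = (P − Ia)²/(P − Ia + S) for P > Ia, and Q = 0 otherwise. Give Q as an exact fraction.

NRCS table: residential, 1-acre lots, soil group B → CN(II) = 68
Adjust CN=68 to AMC I: 4.2·68/(10 − 0.058·68) → (1428/5) ÷ (757/125) = 35700/757 ≈ 47.160
S = 1000/(35700/757) − 10 = 4000/357 in ≈ 11.204 in
Initial abstraction Ia = S/5 = (4000/357)/5 = 800/357 ≈ 2.241 in
P − Ia = 7.890 − 2.241 = 201673/35700 ≈ 5.649 in (> 0, runoff occurs)
Q = (201673/35700)²/((201673/35700) + 4000/357) = (40671998929/1274490000)/(601673/35700) = 40671998929/21479726100 in ≈ 1.894 in

Q = 40671998929/21479726100 in ≈ 1.894 in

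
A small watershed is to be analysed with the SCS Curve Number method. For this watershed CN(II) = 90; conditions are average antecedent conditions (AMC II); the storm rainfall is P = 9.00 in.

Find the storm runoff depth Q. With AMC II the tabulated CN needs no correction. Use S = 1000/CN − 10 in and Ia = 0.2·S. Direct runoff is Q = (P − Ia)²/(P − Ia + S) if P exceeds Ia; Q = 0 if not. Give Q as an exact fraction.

AMC II — tabulated CN = 90 applies directly.
Max retention: S = 1000/90 − 10 = 10/9 in (≈ 1.111 in)
Ia = 0.2S: 0.2·1.111 = 0.222 in (exactly 2/9)
Excess rainfall: 9.000 − 0.222 = 8.778 in; P > Ia so Q > 0
Q: (79/9)² ÷ (89/9) = 6241/801 in (≈ 7.792 in)

Q = 6241/801 in ≈ 7.792 in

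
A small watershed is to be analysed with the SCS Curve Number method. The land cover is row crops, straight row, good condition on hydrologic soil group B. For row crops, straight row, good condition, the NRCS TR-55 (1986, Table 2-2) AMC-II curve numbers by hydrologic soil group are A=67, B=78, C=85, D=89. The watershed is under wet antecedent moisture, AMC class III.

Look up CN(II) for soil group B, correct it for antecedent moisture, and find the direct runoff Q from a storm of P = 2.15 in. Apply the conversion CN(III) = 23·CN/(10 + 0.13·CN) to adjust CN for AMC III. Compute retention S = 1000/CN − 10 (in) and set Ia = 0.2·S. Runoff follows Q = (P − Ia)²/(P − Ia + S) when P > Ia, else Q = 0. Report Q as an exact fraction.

NRCS table: row crops, straight row, good condition, soil group B → CN(II) = 78
CN(III) from CN(II)=78: (23·78)/(10 + 0.13·78) = 89700/1007 ≈ 89.076
Max retention: S = 1000/(89700/1007) − 10 = 1100/897 in (≈ 1.226 in)
Ia = 0.2S: 0.2·1.226 = 0.245 in (exactly 220/897)
P − Ia = 2.150 − 0.245 = 34171/17940 ≈ 1.905 in (> 0, runoff occurs)
Q = (34171/17940)²/((34171/17940) + 1100/897) = (1167657241/321843600)/(56171/17940) = 1167657241/1007707740 in ≈ 1.159 in

Q = 1167657241/1007707740 in ≈ 1.159 in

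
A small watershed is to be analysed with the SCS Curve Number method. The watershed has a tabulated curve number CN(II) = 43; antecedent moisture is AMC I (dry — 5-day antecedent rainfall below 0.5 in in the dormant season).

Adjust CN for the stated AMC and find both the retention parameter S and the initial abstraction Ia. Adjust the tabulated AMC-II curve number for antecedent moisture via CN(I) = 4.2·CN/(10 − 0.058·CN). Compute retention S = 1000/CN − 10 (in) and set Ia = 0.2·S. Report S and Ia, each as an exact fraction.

S = 9500/301 in ≈ 31.561 in; Ia = 1900/301 in ≈ 6.312 in

CN(I) from CN(II)=43: (4.2·43)/(10 − 0.058·43) = 30100/1251 ≈ 24.061
Max retention: S = 1000/(30100/1251) − 10 = 9500/301 in (≈ 31.561 in)
Ia = 0.2·(9500/301) = 1900/301 in ≈ 6.312 in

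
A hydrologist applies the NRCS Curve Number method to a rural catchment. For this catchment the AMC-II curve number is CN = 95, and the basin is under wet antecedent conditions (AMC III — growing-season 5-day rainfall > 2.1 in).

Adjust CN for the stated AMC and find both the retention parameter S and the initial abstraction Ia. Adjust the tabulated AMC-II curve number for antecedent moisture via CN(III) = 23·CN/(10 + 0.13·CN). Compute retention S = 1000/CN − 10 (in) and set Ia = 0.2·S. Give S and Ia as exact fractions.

CN(III) from CN(II)=95: (23·95)/(10 + 0.13·95) = 43700/447 ≈ 97.763
Max retention: S = 1000/(43700/447) − 10 = 100/437 in (≈ 0.229 in)
Ia = 0.2·(100/437) = 20/437 in ≈ 0.046 in

S = 100/437 in ≈ 0.229 in; Ia = 20/437 in ≈ 0.046 in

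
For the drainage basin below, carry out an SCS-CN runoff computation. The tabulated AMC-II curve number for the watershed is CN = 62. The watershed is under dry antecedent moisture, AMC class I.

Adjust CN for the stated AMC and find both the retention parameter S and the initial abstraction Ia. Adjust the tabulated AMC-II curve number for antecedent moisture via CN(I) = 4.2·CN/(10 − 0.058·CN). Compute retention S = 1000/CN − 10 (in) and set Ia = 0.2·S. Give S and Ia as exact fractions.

S = 9500/651 in ≈ 14.593 in; Ia = 1900/651 in ≈ 2.919 in

CN(I) from CN(II)=62: (4.2·62)/(10 − 0.058·62) = 65100/1601 ≈ 40.662
S = 1000/(65100/1601) − 10 = 9500/651 in ≈ 14.593 in
Ia = 0.2S: 0.2·14.593 = 2.919 in (exactly 1900/651)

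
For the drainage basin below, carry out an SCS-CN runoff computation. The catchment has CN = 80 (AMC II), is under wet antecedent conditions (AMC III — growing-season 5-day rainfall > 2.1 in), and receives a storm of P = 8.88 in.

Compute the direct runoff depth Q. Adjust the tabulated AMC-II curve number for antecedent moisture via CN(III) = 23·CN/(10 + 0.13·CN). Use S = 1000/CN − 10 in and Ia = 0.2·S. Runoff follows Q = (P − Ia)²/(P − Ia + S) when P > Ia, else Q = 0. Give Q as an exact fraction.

Q = 24810361/3223450 in ≈ 7.697 in

Wet (AMC III): CN(III) = 23·80/(10 + 0.13·80) = 1840/(102/5) = 4600/51 ≈ 90.196
S = 1000/(4600/51) − 10 = 25/23 in ≈ 1.087 in
Initial abstraction Ia = S/5 = (25/23)/5 = 5/23 ≈ 0.217 in
Excess rainfall: 8.880 − 0.217 = 8.663 in; P > Ia so Q > 0
Q: (4981/575)² ÷ (5606/575) = 24810361/3223450 in (≈ 7.697 in)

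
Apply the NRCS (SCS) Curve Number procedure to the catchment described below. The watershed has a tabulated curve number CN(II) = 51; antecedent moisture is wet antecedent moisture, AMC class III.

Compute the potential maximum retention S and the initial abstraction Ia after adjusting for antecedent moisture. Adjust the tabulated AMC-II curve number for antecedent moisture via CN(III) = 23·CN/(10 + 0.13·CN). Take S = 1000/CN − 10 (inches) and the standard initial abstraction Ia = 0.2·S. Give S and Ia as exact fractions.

CN(III) from CN(II)=51: (23·51)/(10 + 0.13·51) = 117300/1663 ≈ 70.535
Retention S: 1000/CN − 10 with CN=70.535 → S = 4900/1173 ≈ 4.177 in
Ia = 0.2·(4900/1173) = 980/1173 in ≈ 0.835 in

S = 4900/1173 in ≈ 4.177 in; Ia = 980/1173 in ≈ 0.835 in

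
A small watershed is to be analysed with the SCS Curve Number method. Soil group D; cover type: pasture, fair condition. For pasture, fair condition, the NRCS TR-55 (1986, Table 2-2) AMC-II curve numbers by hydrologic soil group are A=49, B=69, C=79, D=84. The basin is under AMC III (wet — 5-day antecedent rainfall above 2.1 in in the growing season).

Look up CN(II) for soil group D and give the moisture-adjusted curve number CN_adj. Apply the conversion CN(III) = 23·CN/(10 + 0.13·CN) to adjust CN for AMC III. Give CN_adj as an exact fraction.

CN_adj = 48300/523 ≈ 92.352

NRCS table: pasture, fair condition, soil group D → CN(II) = 84
Adjust CN=84 to AMC III: 23·84/(10 + 0.13·84) → 1932 ÷ (523/25) = 48300/523 ≈ 92.352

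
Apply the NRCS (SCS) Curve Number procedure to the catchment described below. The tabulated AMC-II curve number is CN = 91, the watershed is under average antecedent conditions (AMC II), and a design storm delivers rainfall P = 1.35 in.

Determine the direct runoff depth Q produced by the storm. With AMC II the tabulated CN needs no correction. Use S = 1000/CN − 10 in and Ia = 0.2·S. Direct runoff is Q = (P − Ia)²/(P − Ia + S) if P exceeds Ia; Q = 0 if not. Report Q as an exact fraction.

Q = 488601/788060 in ≈ 0.620 in

AMC II — tabulated CN = 91 applies directly.
S = 1000/91 − 10 = 90/91 in ≈ 0.989 in
Initial abstraction Ia = S/5 = (90/91)/5 = 18/91 ≈ 0.198 in
P − Ia = 1.350 − 0.198 = 2097/1820 ≈ 1.152 in (> 0, runoff occurs)
Q = (2097/1820)²/((2097/1820) + 90/91) = (4397409/3312400)/(3897/1820) = 488601/788060 in ≈ 0.620 in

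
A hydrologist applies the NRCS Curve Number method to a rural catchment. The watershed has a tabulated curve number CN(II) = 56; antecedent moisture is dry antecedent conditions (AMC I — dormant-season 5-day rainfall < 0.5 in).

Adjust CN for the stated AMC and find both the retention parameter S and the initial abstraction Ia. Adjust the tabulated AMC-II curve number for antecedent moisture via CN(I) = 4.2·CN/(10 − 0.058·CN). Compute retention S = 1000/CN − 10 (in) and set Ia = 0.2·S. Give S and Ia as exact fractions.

Adjust CN=56 to AMC I: 4.2·56/(10 − 0.058·56) → (1176/5) ÷ (844/125) = 7350/211 ≈ 34.834
Max retention: S = 1000/(7350/211) − 10 = 2750/147 in (≈ 18.707 in)
Ia = 0.2·(2750/147) = 550/147 in ≈ 3.741 in

S = 2750/147 in ≈ 18.707 in; Ia = 550/147 in ≈ 3.741 in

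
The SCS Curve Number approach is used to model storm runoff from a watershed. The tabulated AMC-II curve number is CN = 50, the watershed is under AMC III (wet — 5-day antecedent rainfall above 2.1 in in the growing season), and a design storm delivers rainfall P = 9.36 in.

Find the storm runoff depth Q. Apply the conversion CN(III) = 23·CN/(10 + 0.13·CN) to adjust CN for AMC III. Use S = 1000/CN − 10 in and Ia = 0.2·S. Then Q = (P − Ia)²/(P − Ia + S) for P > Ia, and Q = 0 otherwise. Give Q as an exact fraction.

Q = 11916962/2122325 in ≈ 5.615 in

Wet (AMC III): CN(III) = 23·50/(10 + 0.13·50) = 1150/(33/2) = 2300/33 ≈ 69.697
Max retention: S = 1000/(2300/33) − 10 = 100/23 in (≈ 4.348 in)
Ia = 0.2S: 0.2·4.348 = 0.870 in (exactly 20/23)
Excess rainfall: 9.360 − 0.870 = 8.490 in; P > Ia so Q > 0
Q: (4882/575)² ÷ (7382/575) = 11916962/2122325 in (≈ 5.615 in)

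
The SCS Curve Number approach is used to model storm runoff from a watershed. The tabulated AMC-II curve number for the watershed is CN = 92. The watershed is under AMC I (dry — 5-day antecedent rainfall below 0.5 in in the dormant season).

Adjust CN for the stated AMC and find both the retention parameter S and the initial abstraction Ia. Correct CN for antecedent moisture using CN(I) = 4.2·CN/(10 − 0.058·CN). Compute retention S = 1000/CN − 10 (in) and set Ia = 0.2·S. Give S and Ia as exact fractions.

S = 1000/483 in ≈ 2.070 in; Ia = 200/483 in ≈ 0.414 in

Adjust CN=92 to AMC I: 4.2·92/(10 − 0.058·92) → (1932/5) ÷ (583/125) = 48300/583 ≈ 82.847
Max retention: S = 1000/(48300/583) − 10 = 1000/483 in (≈ 2.070 in)
Ia = 0.2·(1000/483) = 200/483 in ≈ 0.414 in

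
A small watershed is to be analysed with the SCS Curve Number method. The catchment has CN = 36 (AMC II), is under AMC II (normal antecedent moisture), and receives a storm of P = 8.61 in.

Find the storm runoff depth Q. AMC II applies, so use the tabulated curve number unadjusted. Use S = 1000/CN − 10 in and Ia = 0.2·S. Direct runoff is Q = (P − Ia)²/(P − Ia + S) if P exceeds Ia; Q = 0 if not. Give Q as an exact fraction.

Q = 20693401/18494100 in ≈ 1.119 in

CN(II) = 36; AMC II needs no correction.
S = 1000/36 − 10 = 160/9 in ≈ 17.778 in
Initial abstraction Ia = S/5 = (160/9)/5 = 32/9 ≈ 3.556 in
P − Ia = 8.610 − 3.556 = 4549/900 ≈ 5.054 in (> 0, runoff occurs)
Runoff Q = (P−Ia)²/(P−Ia+S) = (5.054)²/(5.054+17.778) = 20693401/18494100 ≈ 1.119 in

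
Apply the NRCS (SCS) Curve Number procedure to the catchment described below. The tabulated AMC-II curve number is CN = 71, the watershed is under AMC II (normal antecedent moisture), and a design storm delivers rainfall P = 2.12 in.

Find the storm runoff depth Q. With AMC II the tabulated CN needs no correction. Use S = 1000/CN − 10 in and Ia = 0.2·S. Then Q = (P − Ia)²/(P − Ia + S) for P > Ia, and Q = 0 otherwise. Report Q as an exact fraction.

Q = 5349969/16974325 in ≈ 0.315 in

AMC II — tabulated CN = 71 applies directly.
Retention S: 1000/CN − 10 with CN=71.000 → S = 290/71 ≈ 4.085 in
Ia = 0.2·(290/71) = 58/71 in ≈ 0.817 in
P − Ia = 2.120 − 0.817 = 2313/1775 ≈ 1.303 in (> 0, runoff occurs)
Runoff Q = (P−Ia)²/(P−Ia+S) = (1.303)²/(1.303+4.085) = 5349969/16974325 ≈ 0.315 in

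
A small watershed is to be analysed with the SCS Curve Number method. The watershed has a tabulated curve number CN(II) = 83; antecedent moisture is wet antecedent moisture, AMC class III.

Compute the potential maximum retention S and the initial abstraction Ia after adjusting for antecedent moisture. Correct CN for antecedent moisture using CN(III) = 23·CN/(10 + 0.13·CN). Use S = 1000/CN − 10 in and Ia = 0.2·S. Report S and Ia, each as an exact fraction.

S = 1700/1909 in ≈ 0.891 in; Ia = 340/1909 in ≈ 0.178 in

CN(III) from CN(II)=83: (23·83)/(10 + 0.13·83) = 190900/2079 ≈ 91.823
Retention S: 1000/CN − 10 with CN=91.823 → S = 1700/1909 ≈ 0.891 in
Ia = 0.2·(1700/1909) = 340/1909 in ≈ 0.178 in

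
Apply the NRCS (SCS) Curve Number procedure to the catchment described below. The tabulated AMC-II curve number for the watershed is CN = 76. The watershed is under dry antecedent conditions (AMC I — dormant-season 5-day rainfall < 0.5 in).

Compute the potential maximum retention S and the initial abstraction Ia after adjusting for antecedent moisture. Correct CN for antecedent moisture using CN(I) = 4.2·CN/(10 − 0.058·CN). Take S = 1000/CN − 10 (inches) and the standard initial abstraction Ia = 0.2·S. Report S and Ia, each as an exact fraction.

S = 1000/133 in ≈ 7.519 in; Ia = 200/133 in ≈ 1.504 in

Adjust CN=76 to AMC I: 4.2·76/(10 − 0.058·76) → (1596/5) ÷ (699/125) = 13300/233 ≈ 57.082
Retention S: 1000/CN − 10 with CN=57.082 → S = 1000/133 ≈ 7.519 in
Ia = 0.2·(1000/133) = 200/133 in ≈ 1.504 in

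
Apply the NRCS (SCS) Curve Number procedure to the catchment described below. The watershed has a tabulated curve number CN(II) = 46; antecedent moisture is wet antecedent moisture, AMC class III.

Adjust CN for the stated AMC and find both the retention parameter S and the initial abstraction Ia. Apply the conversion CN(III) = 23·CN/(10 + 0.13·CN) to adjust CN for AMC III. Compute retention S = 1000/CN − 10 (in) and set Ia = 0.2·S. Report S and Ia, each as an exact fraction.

CN(III) from CN(II)=46: (23·46)/(10 + 0.13·46) = 52900/799 ≈ 66.208
Retention S: 1000/CN − 10 with CN=66.208 → S = 2700/529 ≈ 5.104 in
Ia = 0.2S: 0.2·5.104 = 1.021 in (exactly 540/529)

S = 2700/529 in ≈ 5.104 in; Ia = 540/529 in ≈ 1.021 in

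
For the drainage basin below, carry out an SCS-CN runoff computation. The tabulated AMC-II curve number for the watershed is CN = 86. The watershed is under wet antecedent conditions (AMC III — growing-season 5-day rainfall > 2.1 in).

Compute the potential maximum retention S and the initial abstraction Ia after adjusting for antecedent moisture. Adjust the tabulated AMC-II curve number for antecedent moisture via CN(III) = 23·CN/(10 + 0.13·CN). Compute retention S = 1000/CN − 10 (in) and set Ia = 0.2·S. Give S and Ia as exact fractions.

Adjust CN=86 to AMC III: 23·86/(10 + 0.13·86) → 1978 ÷ (1059/50) = 98900/1059 ≈ 93.390
Max retention: S = 1000/(98900/1059) − 10 = 700/989 in (≈ 0.708 in)
Ia = 0.2S: 0.2·0.708 = 0.142 in (exactly 140/989)

S = 700/989 in ≈ 0.708 in; Ia = 140/989 in ≈ 0.142 in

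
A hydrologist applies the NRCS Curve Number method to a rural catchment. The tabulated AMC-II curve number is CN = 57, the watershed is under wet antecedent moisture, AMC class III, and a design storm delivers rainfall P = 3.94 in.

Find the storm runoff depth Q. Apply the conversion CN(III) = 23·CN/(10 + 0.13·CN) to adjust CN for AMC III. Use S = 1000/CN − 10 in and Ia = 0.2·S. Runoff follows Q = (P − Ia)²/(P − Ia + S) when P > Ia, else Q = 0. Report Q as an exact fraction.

Q = 46339881289/28204001850 in ≈ 1.643 in

Wet (AMC III): CN(III) = 23·57/(10 + 0.13·57) = 1311/(1741/100) = 131100/1741 ≈ 75.302
Retention S: 1000/CN − 10 with CN=75.302 → S = 4300/1311 ≈ 3.280 in
Initial abstraction Ia = S/5 = (4300/1311)/5 = 860/1311 ≈ 0.656 in
Excess rainfall: 3.940 − 0.656 = 3.284 in; P > Ia so Q > 0
Runoff Q = (P−Ia)²/(P−Ia+S) = (3.284)²/(3.284+3.280) = 46339881289/28204001850 ≈ 1.643 in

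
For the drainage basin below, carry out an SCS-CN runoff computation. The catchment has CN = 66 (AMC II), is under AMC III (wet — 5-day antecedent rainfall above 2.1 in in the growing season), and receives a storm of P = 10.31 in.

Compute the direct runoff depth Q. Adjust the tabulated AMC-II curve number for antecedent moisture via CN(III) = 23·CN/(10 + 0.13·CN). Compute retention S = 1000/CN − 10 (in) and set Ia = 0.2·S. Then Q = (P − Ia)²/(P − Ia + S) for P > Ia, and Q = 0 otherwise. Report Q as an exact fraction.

Wet (AMC III): CN(III) = 23·66/(10 + 0.13·66) = 1518/(929/50) = 75900/929 ≈ 81.701
S = 1000/(75900/929) − 10 = 1700/759 in ≈ 2.240 in
Ia = 0.2·(1700/759) = 340/759 in ≈ 0.448 in
P − Ia = 10.310 − 0.448 = 748529/75900 ≈ 9.862 in (> 0, runoff occurs)
Q: (748529/75900)² ÷ (918529/75900) = 560295663841/69716351100 in (≈ 8.037 in)

Q = 560295663841/69716351100 in ≈ 8.037 in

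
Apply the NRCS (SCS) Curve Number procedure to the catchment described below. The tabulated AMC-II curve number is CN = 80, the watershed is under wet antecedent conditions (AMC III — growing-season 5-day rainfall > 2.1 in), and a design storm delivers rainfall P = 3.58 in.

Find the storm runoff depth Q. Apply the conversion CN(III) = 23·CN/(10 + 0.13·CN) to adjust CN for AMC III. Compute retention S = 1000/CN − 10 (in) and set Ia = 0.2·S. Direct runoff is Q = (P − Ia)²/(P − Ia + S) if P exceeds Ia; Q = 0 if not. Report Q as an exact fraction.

CN(III) from CN(II)=80: (23·80)/(10 + 0.13·80) = 4600/51 ≈ 90.196
Max retention: S = 1000/(4600/51) − 10 = 25/23 in (≈ 1.087 in)
Ia = 0.2S: 0.2·1.087 = 0.217 in (exactly 5/23)
Since P=3.580 > Ia=0.217: effective rainfall P−Ia = 3867/1150 in
Runoff Q = (P−Ia)²/(P−Ia+S) = (3.363)²/(3.363+1.087) = 14953689/5884550 ≈ 2.541 in

Q = 14953689/5884550 in ≈ 2.541 in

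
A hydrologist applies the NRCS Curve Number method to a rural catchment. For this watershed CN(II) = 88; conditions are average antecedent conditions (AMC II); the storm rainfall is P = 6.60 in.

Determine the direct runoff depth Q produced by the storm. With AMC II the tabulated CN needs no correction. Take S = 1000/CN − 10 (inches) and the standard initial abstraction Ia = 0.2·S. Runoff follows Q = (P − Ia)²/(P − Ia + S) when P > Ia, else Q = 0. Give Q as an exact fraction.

Average conditions: CN = 88 (no AMC adjustment).
Retention S: 1000/CN − 10 with CN=88.000 → S = 15/11 ≈ 1.364 in
Ia = 0.2S: 0.2·1.364 = 0.273 in (exactly 3/11)
Since P=6.600 > Ia=0.273: effective rainfall P−Ia = 348/55 in
Q: (348/55)² ÷ (423/55) = 13456/2585 in (≈ 5.205 in)

Q = 13456/2585 in ≈ 5.205 in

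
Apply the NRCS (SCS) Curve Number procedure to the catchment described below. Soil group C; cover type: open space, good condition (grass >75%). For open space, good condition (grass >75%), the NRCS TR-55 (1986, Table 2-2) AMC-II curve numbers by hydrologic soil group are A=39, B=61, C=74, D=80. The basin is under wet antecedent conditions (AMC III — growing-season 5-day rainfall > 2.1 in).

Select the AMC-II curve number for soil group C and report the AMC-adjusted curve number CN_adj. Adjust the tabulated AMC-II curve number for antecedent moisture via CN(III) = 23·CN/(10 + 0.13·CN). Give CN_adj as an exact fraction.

NRCS table: open space, good condition (grass >75%), soil group C → CN(II) = 74
Wet (AMC III): CN(III) = 23·74/(10 + 0.13·74) = 1702/(981/50) = 85100/981 ≈ 86.748

CN_adj = 85100/981 ≈ 86.748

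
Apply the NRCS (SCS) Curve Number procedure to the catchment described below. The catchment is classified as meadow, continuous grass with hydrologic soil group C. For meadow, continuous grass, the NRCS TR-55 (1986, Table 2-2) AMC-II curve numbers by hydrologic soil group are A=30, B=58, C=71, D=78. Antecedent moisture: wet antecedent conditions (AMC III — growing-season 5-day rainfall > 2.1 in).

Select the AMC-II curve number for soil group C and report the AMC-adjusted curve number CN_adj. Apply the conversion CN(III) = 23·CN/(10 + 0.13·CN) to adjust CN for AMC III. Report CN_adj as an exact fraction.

NRCS table: meadow, continuous grass, soil group C → CN(II) = 71
Wet (AMC III): CN(III) = 23·71/(10 + 0.13·71) = 1633/(1923/100) = 163300/1923 ≈ 84.919

CN_adj = 163300/1923 ≈ 84.919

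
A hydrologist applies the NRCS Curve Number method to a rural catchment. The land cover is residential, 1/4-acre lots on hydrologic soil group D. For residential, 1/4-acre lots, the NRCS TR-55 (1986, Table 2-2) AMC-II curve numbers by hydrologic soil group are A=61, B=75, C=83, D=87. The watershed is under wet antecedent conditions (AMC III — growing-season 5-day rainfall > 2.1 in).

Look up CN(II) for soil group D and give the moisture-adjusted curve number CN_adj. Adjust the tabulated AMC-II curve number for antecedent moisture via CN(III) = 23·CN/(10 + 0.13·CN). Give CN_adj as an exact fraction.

CN_adj = 200100/2131 ≈ 93.900

NRCS table: residential, 1/4-acre lots, soil group D → CN(II) = 87
Adjust CN=87 to AMC III: 23·87/(10 + 0.13·87) → 2001 ÷ (2131/100) = 200100/2131 ≈ 93.900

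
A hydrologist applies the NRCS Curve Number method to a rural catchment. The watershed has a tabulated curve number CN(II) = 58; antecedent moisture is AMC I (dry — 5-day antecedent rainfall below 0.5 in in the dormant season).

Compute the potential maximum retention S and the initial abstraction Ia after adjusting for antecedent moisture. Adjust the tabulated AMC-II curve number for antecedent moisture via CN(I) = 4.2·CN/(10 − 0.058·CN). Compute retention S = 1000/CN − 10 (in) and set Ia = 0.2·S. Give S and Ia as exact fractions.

S = 500/29 in ≈ 17.241 in; Ia = 100/29 in ≈ 3.448 in

Dry (AMC I): CN(I) = 4.2·58/(10 − 0.058·58) = (1218/5)/(1659/250) = 2900/79 ≈ 36.709
Max retention: S = 1000/(2900/79) − 10 = 500/29 in (≈ 17.241 in)
Ia = 0.2·(500/29) = 100/29 in ≈ 3.448 in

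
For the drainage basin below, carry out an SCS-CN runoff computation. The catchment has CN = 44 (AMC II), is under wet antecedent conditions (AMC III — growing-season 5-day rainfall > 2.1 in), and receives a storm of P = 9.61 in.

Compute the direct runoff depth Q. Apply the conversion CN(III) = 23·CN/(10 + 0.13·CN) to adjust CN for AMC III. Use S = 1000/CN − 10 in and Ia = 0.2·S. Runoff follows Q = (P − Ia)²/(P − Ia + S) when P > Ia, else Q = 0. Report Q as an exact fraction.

CN(III) from CN(II)=44: (23·44)/(10 + 0.13·44) = 25300/393 ≈ 64.377
Max retention: S = 1000/(25300/393) − 10 = 1400/253 in (≈ 5.534 in)
Ia = 0.2S: 0.2·5.534 = 1.107 in (exactly 280/253)
P − Ia = 9.610 − 1.107 = 215133/25300 ≈ 8.503 in (> 0, runoff occurs)
Runoff Q = (P−Ia)²/(P−Ia+S) = (8.503)²/(8.503+5.534) = 46282207689/8984864900 ≈ 5.151 in

Q = 46282207689/8984864900 in ≈ 5.151 in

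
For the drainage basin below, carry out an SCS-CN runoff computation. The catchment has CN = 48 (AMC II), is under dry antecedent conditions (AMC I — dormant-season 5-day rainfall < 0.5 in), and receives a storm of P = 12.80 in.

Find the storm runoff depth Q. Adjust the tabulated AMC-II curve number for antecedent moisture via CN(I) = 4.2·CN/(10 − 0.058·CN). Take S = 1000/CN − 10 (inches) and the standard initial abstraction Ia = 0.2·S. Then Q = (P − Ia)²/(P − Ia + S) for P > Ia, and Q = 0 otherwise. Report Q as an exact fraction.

Q = 5793649/3317580 in ≈ 1.746 in

Dry (AMC I): CN(I) = 4.2·48/(10 − 0.058·48) = (1008/5)/(902/125) = 12600/451 ≈ 27.938
Retention S: 1000/CN − 10 with CN=27.938 → S = 1625/63 ≈ 25.794 in
Ia = 0.2S: 0.2·25.794 = 5.159 in (exactly 325/63)
Since P=12.800 > Ia=5.159: effective rainfall P−Ia = 2407/315 in
Q = (2407/315)²/((2407/315) + 1625/63) = (5793649/99225)/(10532/315) = 5793649/3317580 in ≈ 1.746 in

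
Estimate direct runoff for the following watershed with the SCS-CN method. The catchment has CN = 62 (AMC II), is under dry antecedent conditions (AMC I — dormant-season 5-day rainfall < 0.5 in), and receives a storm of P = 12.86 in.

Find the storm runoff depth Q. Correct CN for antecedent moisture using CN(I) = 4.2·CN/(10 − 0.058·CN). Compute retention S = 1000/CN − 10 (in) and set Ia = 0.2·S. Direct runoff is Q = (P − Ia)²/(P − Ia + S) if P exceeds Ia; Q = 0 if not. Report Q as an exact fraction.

Q = 104712429649/25994202150 in ≈ 4.028 in

CN(I) from CN(II)=62: (4.2·62)/(10 − 0.058·62) = 65100/1601 ≈ 40.662
Retention S: 1000/CN − 10 with CN=40.662 → S = 9500/651 ≈ 14.593 in
Initial abstraction Ia = S/5 = (9500/651)/5 = 1900/651 ≈ 2.919 in
Excess rainfall: 12.860 − 2.919 = 9.941 in; P > Ia so Q > 0
Q = (323593/32550)²/((323593/32550) + 9500/651) = (104712429649/1059502500)/(798593/32550) = 104712429649/25994202150 in ≈ 4.028 in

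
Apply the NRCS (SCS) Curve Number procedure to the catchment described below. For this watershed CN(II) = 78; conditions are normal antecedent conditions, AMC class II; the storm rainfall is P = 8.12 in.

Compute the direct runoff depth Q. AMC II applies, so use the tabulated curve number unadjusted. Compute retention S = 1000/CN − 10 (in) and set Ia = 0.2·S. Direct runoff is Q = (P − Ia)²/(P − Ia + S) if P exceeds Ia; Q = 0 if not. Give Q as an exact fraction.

CN(II) = 78; AMC II needs no correction.
S = 1000/78 − 10 = 110/39 in ≈ 2.821 in
Ia = 0.2S: 0.2·2.821 = 0.564 in (exactly 22/39)
Excess rainfall: 8.120 − 0.564 = 7.556 in; P > Ia so Q > 0
Q = (7367/975)²/((7367/975) + 110/39) = (54272689/950625)/(10117/975) = 54272689/9864075 in ≈ 5.502 in

Q = 54272689/9864075 in ≈ 5.502 in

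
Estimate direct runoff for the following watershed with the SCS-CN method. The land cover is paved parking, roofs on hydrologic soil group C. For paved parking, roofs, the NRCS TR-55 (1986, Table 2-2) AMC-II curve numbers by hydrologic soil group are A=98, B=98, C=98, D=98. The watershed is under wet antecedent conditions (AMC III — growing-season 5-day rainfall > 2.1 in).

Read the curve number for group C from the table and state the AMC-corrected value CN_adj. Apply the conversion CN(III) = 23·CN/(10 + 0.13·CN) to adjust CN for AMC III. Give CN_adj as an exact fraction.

CN_adj = 112700/1137 ≈ 99.120

NRCS table: paved parking, roofs, soil group C → CN(II) = 98
Adjust CN=98 to AMC III: 23·98/(10 + 0.13·98) → 2254 ÷ (1137/50) = 112700/1137 ≈ 99.120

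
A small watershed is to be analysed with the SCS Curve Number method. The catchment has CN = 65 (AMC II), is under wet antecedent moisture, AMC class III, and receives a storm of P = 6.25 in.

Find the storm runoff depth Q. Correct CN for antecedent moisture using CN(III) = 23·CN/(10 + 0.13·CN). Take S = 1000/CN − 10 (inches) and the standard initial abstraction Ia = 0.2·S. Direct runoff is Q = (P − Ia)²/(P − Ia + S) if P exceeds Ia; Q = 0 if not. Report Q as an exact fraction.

Q = 9563445/2323828 in ≈ 4.115 in

Adjust CN=65 to AMC III: 23·65/(10 + 0.13·65) → 1495 ÷ (369/20) = 29900/369 ≈ 81.030
S = 1000/(29900/369) − 10 = 700/299 in ≈ 2.341 in
Ia = 0.2S: 0.2·2.341 = 0.468 in (exactly 140/299)
P − Ia = 6.250 − 0.468 = 6915/1196 ≈ 5.782 in (> 0, runoff occurs)
Q: (6915/1196)² ÷ (9715/1196) = 9563445/2323828 in (≈ 4.115 in)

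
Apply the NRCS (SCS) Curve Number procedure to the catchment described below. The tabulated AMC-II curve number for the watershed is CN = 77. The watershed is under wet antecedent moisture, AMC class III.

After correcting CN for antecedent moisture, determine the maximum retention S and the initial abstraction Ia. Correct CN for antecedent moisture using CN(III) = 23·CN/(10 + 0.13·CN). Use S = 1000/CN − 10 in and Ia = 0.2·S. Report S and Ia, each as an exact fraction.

Adjust CN=77 to AMC III: 23·77/(10 + 0.13·77) → 1771 ÷ (2001/100) = 7700/87 ≈ 88.506
S = 1000/(7700/87) − 10 = 100/77 in ≈ 1.299 in
Ia = 0.2·(100/77) = 20/77 in ≈ 0.260 in

S = 100/77 in ≈ 1.299 in; Ia = 20/77 in ≈ 0.260 in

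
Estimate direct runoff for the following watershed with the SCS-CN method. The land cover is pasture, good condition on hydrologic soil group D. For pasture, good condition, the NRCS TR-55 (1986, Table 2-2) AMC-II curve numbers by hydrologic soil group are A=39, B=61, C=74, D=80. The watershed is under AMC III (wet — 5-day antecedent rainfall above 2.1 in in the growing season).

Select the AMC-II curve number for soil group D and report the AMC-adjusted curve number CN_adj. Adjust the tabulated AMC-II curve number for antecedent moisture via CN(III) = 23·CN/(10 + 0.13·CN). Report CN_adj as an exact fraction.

NRCS table: pasture, good condition, soil group D → CN(II) = 80
CN(III) from CN(II)=80: (23·80)/(10 + 0.13·80) = 4600/51 ≈ 90.196

CN_adj = 4600/51 ≈ 90.196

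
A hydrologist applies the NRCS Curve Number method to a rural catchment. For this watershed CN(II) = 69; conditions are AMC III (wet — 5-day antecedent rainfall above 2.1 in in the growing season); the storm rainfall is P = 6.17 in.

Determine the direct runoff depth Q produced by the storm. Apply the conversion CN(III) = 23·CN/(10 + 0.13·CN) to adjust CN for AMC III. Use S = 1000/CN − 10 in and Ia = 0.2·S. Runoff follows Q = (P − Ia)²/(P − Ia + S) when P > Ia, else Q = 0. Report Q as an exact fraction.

Q = 841217318041/194753307300 in ≈ 4.319 in

CN(III) from CN(II)=69: (23·69)/(10 + 0.13·69) = 158700/1897 ≈ 83.658
Retention S: 1000/CN − 10 with CN=83.658 → S = 3100/1587 ≈ 1.953 in
Initial abstraction Ia = S/5 = (3100/1587)/5 = 620/1587 ≈ 0.391 in
P − Ia = 6.170 − 0.391 = 917179/158700 ≈ 5.779 in (> 0, runoff occurs)
Runoff Q = (P−Ia)²/(P−Ia+S) = (5.779)²/(5.779+1.953) = 841217318041/194753307300 ≈ 4.319 in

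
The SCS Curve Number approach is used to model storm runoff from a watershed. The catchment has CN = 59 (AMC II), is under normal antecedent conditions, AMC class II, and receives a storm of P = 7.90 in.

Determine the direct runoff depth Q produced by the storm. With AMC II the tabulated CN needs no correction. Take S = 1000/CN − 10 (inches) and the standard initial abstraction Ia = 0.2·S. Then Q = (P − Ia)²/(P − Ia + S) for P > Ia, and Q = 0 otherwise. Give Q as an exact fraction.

Q = 14753281/4685190 in ≈ 3.149 in

AMC II — tabulated CN = 59 applies directly.
Retention S: 1000/CN − 10 with CN=59.000 → S = 410/59 ≈ 6.949 in
Initial abstraction Ia = S/5 = (410/59)/5 = 82/59 ≈ 1.390 in
Excess rainfall: 7.900 − 1.390 = 6.510 in; P > Ia so Q > 0
Q: (3841/590)² ÷ (7941/590) = 14753281/4685190 in (≈ 3.149 in)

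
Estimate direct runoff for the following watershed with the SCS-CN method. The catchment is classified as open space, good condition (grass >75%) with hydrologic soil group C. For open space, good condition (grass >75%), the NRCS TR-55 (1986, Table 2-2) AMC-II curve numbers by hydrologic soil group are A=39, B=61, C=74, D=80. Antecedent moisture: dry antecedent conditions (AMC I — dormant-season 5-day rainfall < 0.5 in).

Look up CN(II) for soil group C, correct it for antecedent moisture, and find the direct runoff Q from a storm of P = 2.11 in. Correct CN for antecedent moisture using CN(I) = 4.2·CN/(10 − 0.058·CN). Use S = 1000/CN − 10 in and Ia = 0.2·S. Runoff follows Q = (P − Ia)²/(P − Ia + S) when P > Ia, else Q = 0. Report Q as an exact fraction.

Q = 1152398809/53142681900 in ≈ 0.022 in

NRCS table: open space, good condition (grass >75%), soil group C → CN(II) = 74
Dry (AMC I): CN(I) = 4.2·74/(10 − 0.058·74) = (1554/5)/(1427/250) = 77700/1427 ≈ 54.450
Max retention: S = 1000/(77700/1427) − 10 = 6500/777 in (≈ 8.366 in)
Initial abstraction Ia = S/5 = (6500/777)/5 = 1300/777 ≈ 1.673 in
Excess rainfall: 2.110 − 1.673 = 0.437 in; P > Ia so Q > 0
Q = (33947/77700)²/((33947/77700) + 6500/777) = (1152398809/6037290000)/(683947/77700) = 1152398809/53142681900 in ≈ 0.022 in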